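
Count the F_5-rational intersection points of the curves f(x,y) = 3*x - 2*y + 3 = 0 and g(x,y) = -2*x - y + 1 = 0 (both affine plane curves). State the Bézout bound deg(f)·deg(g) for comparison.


Common zeros: {(2, 2)}; count = 1; Bézout bound = 1.

deg(f) = 1, deg(g) = 1, so Bézout bound = 1.
Scan x ∈ F_5. For each x, list the y ∈ F_5 with f(x, y) ≡ 0 and those with g(x, y) ≡ 0 (mod 5); the common zeros in that column are the intersection.
  x = 0: f ≡ 0 at y ∈ {4}; g ≡ 0 at y ∈ {1}; common: ∅.
  x = 1: f ≡ 0 at y ∈ {3}; g ≡ 0 at y ∈ {4}; common: ∅.
  x = 2: f ≡ 0 at y ∈ {2}; g ≡ 0 at y ∈ {2}; common: {2}.
  x = 3: f ≡ 0 at y ∈ {1}; g ≡ 0 at y ∈ {0}; common: ∅.
  x = 4: f ≡ 0 at y ∈ {0}; g ≡ 0 at y ∈ {3}; common: ∅.
Collecting: common zeros = {(2, 2)}, so the count is 1.
Comparison with the Bézout bound: 1 ≤ 1 = deg(f)·deg(g), as expected for curves with no common component (the bound is attained).


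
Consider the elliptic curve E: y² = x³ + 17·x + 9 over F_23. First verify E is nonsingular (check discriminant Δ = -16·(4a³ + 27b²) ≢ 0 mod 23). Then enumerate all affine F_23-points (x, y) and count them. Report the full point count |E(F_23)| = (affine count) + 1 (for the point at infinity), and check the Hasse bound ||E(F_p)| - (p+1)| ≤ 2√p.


Affine points = {(0, 3), (0, 20), (1, 2), (1, 21), (3, 8), (3, 15), (4, 7), (4, 16), (5, 9), (5, 14), (8, 6), (8, 17), (10, 11), (10, 12), (11, 3), (11, 20), (12, 3), (12, 20), (13, 9), (13, 14), (14, 1), (14, 22), (17, 6), (17, 17), (18, 11), (18, 12), (20, 0), (21, 6), (21, 17)}; affine count = 29; |E(F_23)| = 30.

Discriminant check: Δ ∝ 4a³ + 27b² = 4·17³ + 27·9² = 4·4913 + 27·81 ≡ 12 (mod 23). Nonzero ⇒ E is nonsingular.
For each x ∈ F_23, compute rhs = x³ + 17·x + 9 mod 23, then count y ∈ F_23 with y² ≡ rhs.
  x = 0: rhs = 9, matching y values: 3, 20 (2 points).
  x = 1: rhs = 4, matching y values: 2, 21 (2 points).
  x = 2: rhs = 5, matching y values: none (0 points).
  x = 3: rhs = 18, matching y values: 8, 15 (2 points).
  x = 4: rhs = 3, matching y values: 7, 16 (2 points).
  x = 5: rhs = 12, matching y values: 9, 14 (2 points).
  x = 6: rhs = 5, matching y values: none (0 points).
  x = 7: rhs = 11, matching y values: none (0 points).
  x = 8: rhs = 13, matching y values: 6, 17 (2 points).
  x = 9: rhs = 17, matching y values: none (0 points).
  x = 10: rhs = 6, matching y values: 11, 12 (2 points).
  x = 11: rhs = 9, matching y values: 3, 20 (2 points).
  x = 12: rhs = 9, matching y values: 3, 20 (2 points).
  x = 13: rhs = 12, matching y values: 9, 14 (2 points).
  x = 14: rhs = 1, matching y values: 1, 22 (2 points).
  x = 15: rhs = 5, matching y values: none (0 points).
  x = 16: rhs = 7, matching y values: none (0 points).
  x = 17: rhs = 13, matching y values: 6, 17 (2 points).
  x = 18: rhs = 6, matching y values: 11, 12 (2 points).
  x = 19: rhs = 15, matching y values: none (0 points).
  x = 20: rhs = 0, matching y values: 0 (1 points).
  x = 21: rhs = 13, matching y values: 6, 17 (2 points).
  x = 22: rhs = 14, matching y values: none (0 points).
Total affine count: 29.
Full point count |E(F_23)| = 29 + 1 = 30.
Hasse bound: |30 − (23+1)| = |6| = 6 ≤ 2√23 ≈ 9.5917 ✓.


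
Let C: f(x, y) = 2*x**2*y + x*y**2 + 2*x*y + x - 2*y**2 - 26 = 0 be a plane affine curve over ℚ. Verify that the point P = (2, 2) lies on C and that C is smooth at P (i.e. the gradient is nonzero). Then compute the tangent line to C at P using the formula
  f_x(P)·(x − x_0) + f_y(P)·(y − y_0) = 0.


Tangent line at P: 25*x + 12*y - 74 = 0.

Step 1: f(2, 2) = 0, so P lies on C.
Step 2: partial derivatives
  f_x(x, y) = 4*x*y + y**2 + 2*y + 1, f_y(x, y) = 2*x**2 + 2*x*y + 2*x - 4*y.
  f_x(P) = 25, f_y(P) = 12 (gradient nonzero, so P is smooth).
Step 3: tangent line at P: 25·(x − 2) + 12·(y − 2) = 0.
Expanding: 25*x + 12*y - 74 = 0.


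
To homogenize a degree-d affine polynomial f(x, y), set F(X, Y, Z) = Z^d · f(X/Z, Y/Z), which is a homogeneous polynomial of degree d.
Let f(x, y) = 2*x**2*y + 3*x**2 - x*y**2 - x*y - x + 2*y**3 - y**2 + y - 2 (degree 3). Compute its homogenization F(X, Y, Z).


F(X, Y, Z) = 2*X**2*Y + 3*X**2*Z - X*Y**2 - X*Y*Z - X*Z**2 + 2*Y**3 - Y**2*Z + Y*Z**2 - 2*Z**3

deg(f) = 3.
Substitute x = X/Z, y = Y/Z into f, then multiply by Z^3.
  monomial 2·x^2·y^1 ↦ 2·X^2·Y^1·Z^0.
  monomial 3·x^2·y^0 ↦ 3·X^2·Y^0·Z^1.
  monomial -1·x^1·y^2 ↦ -1·X^1·Y^2·Z^0.
  monomial -1·x^1·y^1 ↦ -1·X^1·Y^1·Z^1.
  monomial -1·x^1·y^0 ↦ -1·X^1·Y^0·Z^2.
  monomial 2·x^0·y^3 ↦ 2·X^0·Y^3·Z^0.
  monomial -1·x^0·y^2 ↦ -1·X^0·Y^2·Z^1.
  monomial 1·x^0·y^1 ↦ 1·X^0·Y^1·Z^2.
  monomial -2·x^0·y^0 ↦ -2·X^0·Y^0·Z^3.
Collecting: F(X, Y, Z) = 2*X**2*Y + 3*X**2*Z - X*Y**2 - X*Y*Z - X*Z**2 + 2*Y**3 - Y**2*Z + Y*Z**2 - 2*Z**3.


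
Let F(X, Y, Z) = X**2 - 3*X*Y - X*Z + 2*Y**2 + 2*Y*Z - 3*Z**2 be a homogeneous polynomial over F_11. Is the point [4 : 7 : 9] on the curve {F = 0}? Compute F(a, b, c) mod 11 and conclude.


F(4,7,9) ≡ 9 (mod 11); P is NOT on the curve.

Evaluate F(4, 7, 9) term-by-term (mod 11).
  X**2 ↦ 1·16·1·1 = 16
  -3*X*Y ↦ -3·4·7·1 = -84
  -X*Z ↦ -1·4·1·9 = -36
  2*Y**2 ↦ 2·1·49·1 = 98
  2*Y*Z ↦ 2·1·7·9 = 126
  -3*Z**2 ↦ -3·1·1·81 = -243
Sum: F(4, 7, 9) = (16) + (-84) + (-36) + (98) + (126) + (-243) = -123.
Reducing mod 11: -123 ≡ 9 (mod 11).
Since F(a, b, c) ≡ 9 ≠ 0 (mod 11), P does NOT lie on the curve.


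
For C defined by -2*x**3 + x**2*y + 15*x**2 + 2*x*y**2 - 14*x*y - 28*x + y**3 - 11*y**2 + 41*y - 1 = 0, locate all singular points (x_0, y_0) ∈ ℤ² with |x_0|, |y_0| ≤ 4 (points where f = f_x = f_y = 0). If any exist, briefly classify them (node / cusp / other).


Singular points: {(3, 2)}; classification: node.

Compute partial derivatives:
  f_x = -6*x**2 + 2*x*y + 30*x + 2*y**2 - 14*y - 28.
  f_y = x**2 + 4*x*y - 14*x + 3*y**2 - 22*y + 41.
Scan x_0 ∈ {−4, ..., 4}. For each x_0, f_y(x_0, y) is a polynomial in y; find its integer roots y ∈ {−4, ..., 4}, then test f_x and f at those candidates.
  x = -4: f_y(-4, y) = 3*y**2 - 38*y + 113; no integer root y with |y| ≤ 4.
  x = -3: f_y(-3, y) = 3*y**2 - 34*y + 92; no integer root y with |y| ≤ 4.
  x = -2: f_y(-2, y) = 3*y**2 - 30*y + 73; no integer root y with |y| ≤ 4.
  x = -1: f_y(-1, y) = 3*y**2 - 26*y + 56; vanishes at y ∈ {4}. (-1, 4): f_x = -96 ≠ 0.
  x = 0: f_y(0, y) = 3*y**2 - 22*y + 41; no integer root y with |y| ≤ 4.
  x = 1: f_y(1, y) = 3*y**2 - 18*y + 28; no integer root y with |y| ≤ 4.
  x = 2: f_y(2, y) = 3*y**2 - 14*y + 17; no integer root y with |y| ≤ 4.
  x = 3: f_y(3, y) = 3*y**2 - 10*y + 8; vanishes at y ∈ {2}. (3, 2): f_x = 0, f = 0 — SINGULAR.
  x = 4: f_y(4, y) = 3*y**2 - 6*y + 1; no integer root y with |y| ≤ 4.
Only singular point on the grid: (3, 2).
Classify: substitute x = 3 + u, y = 2 + v and expand: f = -2*u**3 + u**2*v - u**2 + 2*u*v**2 + v**3 + v**2.
No constant or linear terms (consistent with a singular point). Quadratic part: -u**2 + v**2. Cubic part: -2*u**3 + u**2*v + 2*u*v**2 + v**3.
The quadratic part v**2 - u**2 = (v − u)(v + u) splits into two distinct linear factors, so there are two distinct tangent lines y − 2 = ±(x − 3) — this is a node (ordinary double point).
Classification: node.


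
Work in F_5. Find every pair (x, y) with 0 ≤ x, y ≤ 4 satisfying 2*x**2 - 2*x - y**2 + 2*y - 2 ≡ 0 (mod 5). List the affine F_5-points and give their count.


Affine F_5-points: {(0, 3), (0, 4), (1, 3), (1, 4), (3, 0), (3, 2)}; count = 6.

For each of the 25 pairs (x, y) ∈ F_5², evaluate f(x, y) mod 5. Record the zeros.
  x = 0: [0↦3, 1↦4, 2↦3, 3↦0, 4↦0]  zeros at y ∈ {3, 4}
  x = 1: [0↦3, 1↦4, 2↦3, 3↦0, 4↦0]  zeros at y ∈ {3, 4}
  x = 2: [0↦2, 1↦3, 2↦2, 3↦4, 4↦4]  zeros at y ∈ ∅
  x = 3: [0↦0, 1↦1, 2↦0, 3↦2, 4↦2]  zeros at y ∈ {0, 2}
  x = 4: [0↦2, 1↦3, 2↦2, 3↦4, 4↦4]  zeros at y ∈ ∅
Collecting zeros: affine points = {(0, 3), (0, 4), (1, 3), (1, 4), (3, 0), (3, 2)}.
Total count |C(F_5)_aff| = 6.


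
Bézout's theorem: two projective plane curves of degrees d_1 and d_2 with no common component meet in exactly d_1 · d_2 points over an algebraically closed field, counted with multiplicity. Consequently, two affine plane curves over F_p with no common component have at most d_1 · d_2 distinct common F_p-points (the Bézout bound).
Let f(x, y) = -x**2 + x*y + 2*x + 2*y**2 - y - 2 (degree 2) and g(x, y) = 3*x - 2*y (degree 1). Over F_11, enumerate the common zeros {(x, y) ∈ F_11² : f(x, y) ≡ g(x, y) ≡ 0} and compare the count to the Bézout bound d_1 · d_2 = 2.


Common zeros: ∅; count = 0; Bézout bound = 2.

deg(f) = 2, deg(g) = 1, so Bézout bound = 2.
Scan x ∈ F_11. For each x, list the y ∈ F_11 with f(x, y) ≡ 0 and those with g(x, y) ≡ 0 (mod 11); the common zeros in that column are the intersection.
  x = 0: f ≡ 0 at y ∈ ∅; g ≡ 0 at y ∈ {0}; common: ∅.
  x = 1: f ≡ 0 at y ∈ ∅; g ≡ 0 at y ∈ {7}; common: ∅.
  x = 2: f ≡ 0 at y ∈ ∅; g ≡ 0 at y ∈ {3}; common: ∅.
  x = 3: f ≡ 0 at y ∈ {5}; g ≡ 0 at y ∈ {10}; common: ∅.
  x = 4: f ≡ 0 at y ∈ {5, 10}; g ≡ 0 at y ∈ {6}; common: ∅.
  x = 5: f ≡ 0 at y ∈ {1, 8}; g ≡ 0 at y ∈ {2}; common: ∅.
  x = 6: f ≡ 0 at y ∈ ∅; g ≡ 0 at y ∈ {9}; common: ∅.
  x = 7: f ≡ 0 at y ∈ ∅; g ≡ 0 at y ∈ {5}; common: ∅.
  x = 8: f ≡ 0 at y ∈ {3, 10}; g ≡ 0 at y ∈ {1}; common: ∅.
  x = 9: f ≡ 0 at y ∈ {1, 6}; g ≡ 0 at y ∈ {8}; common: ∅.
  x = 10: f ≡ 0 at y ∈ {6}; g ≡ 0 at y ∈ {4}; common: ∅.
Collecting: common zeros = ∅, so the count is 0.
Comparison with the Bézout bound: 0 ≤ 2 = deg(f)·deg(g), as expected for curves with no common component (the affine F_11-count falls short of the bound because intersections may lie at infinity, over extension fields, or carry multiplicity).


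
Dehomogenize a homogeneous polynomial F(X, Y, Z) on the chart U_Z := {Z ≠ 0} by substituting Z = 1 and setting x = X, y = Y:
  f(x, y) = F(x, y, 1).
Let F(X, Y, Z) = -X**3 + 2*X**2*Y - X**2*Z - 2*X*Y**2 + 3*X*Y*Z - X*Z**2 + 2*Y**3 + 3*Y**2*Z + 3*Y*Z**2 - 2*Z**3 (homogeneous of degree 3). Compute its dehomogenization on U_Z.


f(x, y) = -x**3 + 2*x**2*y - x**2 - 2*x*y**2 + 3*x*y - x + 2*y**3 + 3*y**2 + 3*y - 2

On U_Z we set Z = 1. Each monomial c·X^i·Y^j·Z^k in F becomes c·x^i·y^j·1^k = c·x^i·y^j.
Substituting Z = 1: F(X, Y, 1) = -x**3 + 2*x**2*y - x**2 - 2*x*y**2 + 3*x*y - x + 2*y**3 + 3*y**2 + 3*y - 2.
Note: deg(f) ≤ deg(F) = 3; strict inequality happens when F is divisible by Z (lost terms).


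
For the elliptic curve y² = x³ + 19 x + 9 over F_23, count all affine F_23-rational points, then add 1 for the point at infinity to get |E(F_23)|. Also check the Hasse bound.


Affine points = {(0, 3), (0, 20), (1, 11), (1, 12), (2, 3), (2, 20), (3, 1), (3, 22), (7, 5), (7, 18), (8, 11), (8, 12), (9, 9), (9, 14), (10, 7), (10, 16), (11, 10), (11, 13), (14, 11), (14, 12), (15, 9), (15, 14), (16, 4), (16, 19), (17, 1), (17, 22), (21, 3), (21, 20), (22, 9), (22, 14)}; affine count = 30; |E(F_23)| = 31.

Discriminant check: Δ ∝ 4a³ + 27b² = 4·19³ + 27·9² = 4·6859 + 27·81 ≡ 22 (mod 23). Nonzero ⇒ E is nonsingular.
For each x ∈ F_23, compute rhs = x³ + 19·x + 9 mod 23, then count y ∈ F_23 with y² ≡ rhs.
  x = 0: rhs = 9, matching y values: 3, 20 (2 points).
  x = 1: rhs = 6, matching y values: 11, 12 (2 points).
  x = 2: rhs = 9, matching y values: 3, 20 (2 points).
  x = 3: rhs = 1, matching y values: 1, 22 (2 points).
  x = 4: rhs = 11, matching y values: none (0 points).
  x = 5: rhs = 22, matching y values: none (0 points).
  x = 6: rhs = 17, matching y values: none (0 points).
  x = 7: rhs = 2, matching y values: 5, 18 (2 points).
  x = 8: rhs = 6, matching y values: 11, 12 (2 points).
  x = 9: rhs = 12, matching y values: 9, 14 (2 points).
  x = 10: rhs = 3, matching y values: 7, 16 (2 points).
  x = 11: rhs = 8, matching y values: 10, 13 (2 points).
  x = 12: rhs = 10, matching y values: none (0 points).
  x = 13: rhs = 15, matching y values: none (0 points).
  x = 14: rhs = 6, matching y values: 11, 12 (2 points).
  x = 15: rhs = 12, matching y values: 9, 14 (2 points).
  x = 16: rhs = 16, matching y values: 4, 19 (2 points).
  x = 17: rhs = 1, matching y values: 1, 22 (2 points).
  x = 18: rhs = 19, matching y values: none (0 points).
  x = 19: rhs = 7, matching y values: none (0 points).
  x = 20: rhs = 17, matching y values: none (0 points).
  x = 21: rhs = 9, matching y values: 3, 20 (2 points).
  x = 22: rhs = 12, matching y values: 9, 14 (2 points).
Total affine count: 30.
Full point count |E(F_23)| = 30 + 1 = 31.
Hasse bound: |31 − (23+1)| = |7| = 7 ≤ 2√23 ≈ 9.5917 ✓.


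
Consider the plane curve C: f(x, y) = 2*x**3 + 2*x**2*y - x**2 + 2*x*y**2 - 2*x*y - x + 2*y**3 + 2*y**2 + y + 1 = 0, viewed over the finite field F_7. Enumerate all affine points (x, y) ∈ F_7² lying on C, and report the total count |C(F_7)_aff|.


Affine F_7-points: {(0, 6), (1, 2), (4, 4), (6, 4)}; count = 4.

For each of the 49 pairs (x, y) ∈ F_7², evaluate f(x, y) mod 7. Record the zeros.
  x = 0: [0↦1, 1↦6, 2↦6, 3↦6, 4↦4, 5↦5, 6↦0]  zeros at y ∈ {6}
  x = 1: [0↦1, 1↦1, 2↦0, 3↦3, 4↦1, 5↦6, 6↦2]  zeros at y ∈ {2}
  x = 2: [0↦4, 1↦3, 2↦5, 3↦1, 4↦3, 5↦2, 6↦3]  zeros at y ∈ ∅
  x = 3: [0↦1, 1↦3, 2↦5, 3↦5, 4↦1, 5↦5, 6↦1]  zeros at y ∈ ∅
  x = 4: [0↦4, 1↦6, 2↦5, 3↦6, 4↦0, 5↦6, 6↦1]  zeros at y ∈ {4}
  x = 5: [0↦4, 1↦3, 2↦3, 3↦2, 4↦5, 5↦3, 6↦1]  zeros at y ∈ ∅
  x = 6: [0↦6, 1↦6, 2↦4, 3↦5, 4↦0, 5↦1, 6↦6]  zeros at y ∈ {4}
Collecting zeros: affine points = {(0, 6), (1, 2), (4, 4), (6, 4)}.
Total count |C(F_7)_aff| = 4.


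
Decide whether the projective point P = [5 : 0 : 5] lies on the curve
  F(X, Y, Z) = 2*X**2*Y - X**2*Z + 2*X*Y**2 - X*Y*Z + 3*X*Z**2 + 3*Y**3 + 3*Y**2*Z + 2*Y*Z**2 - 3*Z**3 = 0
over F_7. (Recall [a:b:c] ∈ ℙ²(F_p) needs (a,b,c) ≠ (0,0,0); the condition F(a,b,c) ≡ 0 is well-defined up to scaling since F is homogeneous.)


F(5,0,5) ≡ 1 (mod 7); P is NOT on the curve.

Evaluate F(5, 0, 5) term-by-term (mod 7).
  2*X**2*Y ↦ 2·25·0·1 = 0
  -X**2*Z ↦ -1·25·1·5 = -125
  2*X*Y**2 ↦ 2·5·0·1 = 0
  -X*Y*Z ↦ -1·5·0·5 = 0
  3*X*Z**2 ↦ 3·5·1·25 = 375
  3*Y**3 ↦ 3·1·0·1 = 0
  3*Y**2*Z ↦ 3·1·0·5 = 0
  2*Y*Z**2 ↦ 2·1·0·25 = 0
  -3*Z**3 ↦ -3·1·1·125 = -375
Sum: F(5, 0, 5) = (0) + (-125) + (0) + (0) + (375) + (0) + (0) + (0) + (-375) = -125.
Reducing mod 7: -125 ≡ 1 (mod 7).
Since F(a, b, c) ≡ 1 ≠ 0 (mod 7), P does NOT lie on the curve.


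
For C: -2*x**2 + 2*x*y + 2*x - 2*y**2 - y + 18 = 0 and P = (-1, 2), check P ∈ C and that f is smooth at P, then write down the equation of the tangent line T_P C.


Tangent line at P: 10*x - 11*y + 32 = 0.

Step 1: f(-1, 2) = 0, so P lies on C.
Step 2: partial derivatives
  f_x(x, y) = -4*x + 2*y + 2, f_y(x, y) = 2*x - 4*y - 1.
  f_x(P) = 10, f_y(P) = -11 (gradient nonzero, so P is smooth).
Step 3: tangent line at P: 10·(x − -1) + -11·(y − 2) = 0.
Expanding: 10*x - 11*y + 32 = 0.


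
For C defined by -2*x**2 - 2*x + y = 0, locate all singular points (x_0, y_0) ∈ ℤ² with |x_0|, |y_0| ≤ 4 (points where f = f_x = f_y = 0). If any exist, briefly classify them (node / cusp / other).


No singular points in the scanned grid; C is smooth there.

Compute partial derivatives:
  f_x = -4*x - 2.
  f_y = 1.
f_y = 1 is a nonzero constant, so f_y never vanishes: no point (x, y) can satisfy f = f_x = f_y = 0. In particular no (x, y) ∈ {−4, ..., 4}² is singular; the curve is smooth.


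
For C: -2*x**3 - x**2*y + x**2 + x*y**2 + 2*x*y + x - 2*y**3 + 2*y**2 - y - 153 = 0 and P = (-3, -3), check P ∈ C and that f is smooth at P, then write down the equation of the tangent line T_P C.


Tangent line at P: -74*x - 64*y - 414 = 0.

Step 1: f(-3, -3) = 0, so P lies on C.
Step 2: partial derivatives
  f_x(x, y) = -6*x**2 - 2*x*y + 2*x + y**2 + 2*y + 1, f_y(x, y) = -x**2 + 2*x*y + 2*x - 6*y**2 + 4*y - 1.
  f_x(P) = -74, f_y(P) = -64 (gradient nonzero, so P is smooth).
Step 3: tangent line at P: -74·(x − -3) + -64·(y − -3) = 0.
Expanding: -74*x - 64*y - 414 = 0.


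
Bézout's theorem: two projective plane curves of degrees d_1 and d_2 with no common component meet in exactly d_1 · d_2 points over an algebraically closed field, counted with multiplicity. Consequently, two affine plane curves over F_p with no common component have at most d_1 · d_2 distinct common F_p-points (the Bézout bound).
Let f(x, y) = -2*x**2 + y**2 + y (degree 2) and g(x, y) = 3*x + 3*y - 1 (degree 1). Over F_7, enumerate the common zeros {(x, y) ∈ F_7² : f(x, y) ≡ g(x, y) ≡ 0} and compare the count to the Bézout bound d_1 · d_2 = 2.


Common zeros: ∅; count = 0; Bézout bound = 2.

deg(f) = 2, deg(g) = 1, so Bézout bound = 2.
Scan x ∈ F_7. For each x, list the y ∈ F_7 with f(x, y) ≡ 0 and those with g(x, y) ≡ 0 (mod 7); the common zeros in that column are the intersection.
  x = 0: f ≡ 0 at y ∈ {0, 6}; g ≡ 0 at y ∈ {5}; common: ∅.
  x = 1: f ≡ 0 at y ∈ {1, 5}; g ≡ 0 at y ∈ {4}; common: ∅.
  x = 2: f ≡ 0 at y ∈ ∅; g ≡ 0 at y ∈ {3}; common: ∅.
  x = 3: f ≡ 0 at y ∈ ∅; g ≡ 0 at y ∈ {2}; common: ∅.
  x = 4: f ≡ 0 at y ∈ ∅; g ≡ 0 at y ∈ {1}; common: ∅.
  x = 5: f ≡ 0 at y ∈ ∅; g ≡ 0 at y ∈ {0}; common: ∅.
  x = 6: f ≡ 0 at y ∈ {1, 5}; g ≡ 0 at y ∈ {6}; common: ∅.
Collecting: common zeros = ∅, so the count is 0.
Comparison with the Bézout bound: 0 ≤ 2 = deg(f)·deg(g), as expected for curves with no common component (the affine F_7-count falls short of the bound because intersections may lie at infinity, over extension fields, or carry multiplicity).


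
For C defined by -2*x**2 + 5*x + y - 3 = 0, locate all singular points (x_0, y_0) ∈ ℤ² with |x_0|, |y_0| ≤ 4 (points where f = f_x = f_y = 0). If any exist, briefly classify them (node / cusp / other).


No singular points in the scanned grid; C is smooth there.

Compute partial derivatives:
  f_x = 5 - 4*x.
  f_y = 1.
f_y = 1 is a nonzero constant, so f_y never vanishes: no point (x, y) can satisfy f = f_x = f_y = 0. In particular no (x, y) ∈ {−4, ..., 4}² is singular; the curve is smooth.


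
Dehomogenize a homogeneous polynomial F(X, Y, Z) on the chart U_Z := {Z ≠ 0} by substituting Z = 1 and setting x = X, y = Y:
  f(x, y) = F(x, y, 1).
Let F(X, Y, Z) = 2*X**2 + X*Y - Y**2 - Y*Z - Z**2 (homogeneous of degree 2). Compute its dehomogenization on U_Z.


f(x, y) = 2*x**2 + x*y - y**2 - y - 1

On U_Z we set Z = 1. Each monomial c·X^i·Y^j·Z^k in F becomes c·x^i·y^j·1^k = c·x^i·y^j.
Substituting Z = 1: F(X, Y, 1) = 2*x**2 + x*y - y**2 - y - 1.
Note: deg(f) ≤ deg(F) = 2; strict inequality happens when F is divisible by Z (lost terms).


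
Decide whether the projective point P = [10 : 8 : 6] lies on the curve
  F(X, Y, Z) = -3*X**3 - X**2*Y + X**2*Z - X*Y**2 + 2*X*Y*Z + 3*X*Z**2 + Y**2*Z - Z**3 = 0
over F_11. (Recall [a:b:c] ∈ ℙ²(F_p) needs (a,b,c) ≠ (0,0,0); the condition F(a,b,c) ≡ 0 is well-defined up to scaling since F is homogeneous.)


F(10,8,6) ≡ 7 (mod 11); P is NOT on the curve.

Evaluate F(10, 8, 6) term-by-term (mod 11).
  -3*X**3 ↦ -3·1000·1·1 = -3000
  -X**2*Y ↦ -1·100·8·1 = -800
  X**2*Z ↦ 1·100·1·6 = 600
  -X*Y**2 ↦ -1·10·64·1 = -640
  2*X*Y*Z ↦ 2·10·8·6 = 960
  3*X*Z**2 ↦ 3·10·1·36 = 1080
  Y**2*Z ↦ 1·1·64·6 = 384
  -Z**3 ↦ -1·1·1·216 = -216
Sum: F(10, 8, 6) = (-3000) + (-800) + (600) + (-640) + (960) + (1080) + (384) + (-216) = -1632.
Reducing mod 11: -1632 ≡ 7 (mod 11).
Since F(a, b, c) ≡ 7 ≠ 0 (mod 11), P does NOT lie on the curve.


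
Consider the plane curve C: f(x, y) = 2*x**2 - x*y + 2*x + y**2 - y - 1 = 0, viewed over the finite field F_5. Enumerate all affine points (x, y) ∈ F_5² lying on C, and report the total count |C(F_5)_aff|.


Affine F_5-points: {(0, 3), (2, 4), (3, 1), (3, 3), (4, 1), (4, 4)}; count = 6.

For each of the 25 pairs (x, y) ∈ F_5², evaluate f(x, y) mod 5. Record the zeros.
  x = 0: [0↦4, 1↦4, 2↦1, 3↦0, 4↦1]  zeros at y ∈ {3}
  x = 1: [0↦3, 1↦2, 2↦3, 3↦1, 4↦1]  zeros at y ∈ ∅
  x = 2: [0↦1, 1↦4, 2↦4, 3↦1, 4↦0]  zeros at y ∈ {4}
  x = 3: [0↦3, 1↦0, 2↦4, 3↦0, 4↦3]  zeros at y ∈ {1, 3}
  x = 4: [0↦4, 1↦0, 2↦3, 3↦3, 4↦0]  zeros at y ∈ {1, 4}
Collecting zeros: affine points = {(0, 3), (2, 4), (3, 1), (3, 3), (4, 1), (4, 4)}.
Total count |C(F_5)_aff| = 6.


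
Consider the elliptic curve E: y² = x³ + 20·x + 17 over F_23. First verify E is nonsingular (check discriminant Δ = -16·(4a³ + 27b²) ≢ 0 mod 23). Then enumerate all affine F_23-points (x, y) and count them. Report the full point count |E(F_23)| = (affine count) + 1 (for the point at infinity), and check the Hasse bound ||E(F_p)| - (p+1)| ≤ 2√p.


Affine points = {(3, 9), (3, 14), (4, 0), (5, 9), (5, 14), (6, 10), (6, 13), (9, 11), (9, 12), (11, 2), (11, 21), (13, 6), (13, 17), (15, 9), (15, 14), (17, 7), (17, 16)}; affine count = 17; |E(F_23)| = 18.

Discriminant check: Δ ∝ 4a³ + 27b² = 4·20³ + 27·17² = 4·8000 + 27·289 ≡ 13 (mod 23). Nonzero ⇒ E is nonsingular.
For each x ∈ F_23, compute rhs = x³ + 20·x + 17 mod 23, then count y ∈ F_23 with y² ≡ rhs.
  x = 0: rhs = 17, matching y values: none (0 points).
  x = 1: rhs = 15, matching y values: none (0 points).
  x = 2: rhs = 19, matching y values: none (0 points).
  x = 3: rhs = 12, matching y values: 9, 14 (2 points).
  x = 4: rhs = 0, matching y values: 0 (1 points).
  x = 5: rhs = 12, matching y values: 9, 14 (2 points).
  x = 6: rhs = 8, matching y values: 10, 13 (2 points).
  x = 7: rhs = 17, matching y values: none (0 points).
  x = 8: rhs = 22, matching y values: none (0 points).
  x = 9: rhs = 6, matching y values: 11, 12 (2 points).
  x = 10: rhs = 21, matching y values: none (0 points).
  x = 11: rhs = 4, matching y values: 2, 21 (2 points).
  x = 12: rhs = 7, matching y values: none (0 points).
  x = 13: rhs = 13, matching y values: 6, 17 (2 points).
  x = 14: rhs = 5, matching y values: none (0 points).
  x = 15: rhs = 12, matching y values: 9, 14 (2 points).
  x = 16: rhs = 17, matching y values: none (0 points).
  x = 17: rhs = 3, matching y values: 7, 16 (2 points).
  x = 18: rhs = 22, matching y values: none (0 points).
  x = 19: rhs = 11, matching y values: none (0 points).
  x = 20: rhs = 22, matching y values: none (0 points).
  x = 21: rhs = 15, matching y values: none (0 points).
  x = 22: rhs = 19, matching y values: none (0 points).
Total affine count: 17.
Full point count |E(F_23)| = 17 + 1 = 18.
Hasse bound: |18 − (23+1)| = |-6| = 6 ≤ 2√23 ≈ 9.5917 ✓.


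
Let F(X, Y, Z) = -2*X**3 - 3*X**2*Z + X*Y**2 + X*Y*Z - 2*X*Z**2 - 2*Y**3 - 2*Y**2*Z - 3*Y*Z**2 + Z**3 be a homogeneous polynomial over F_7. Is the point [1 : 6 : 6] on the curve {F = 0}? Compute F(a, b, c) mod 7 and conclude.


F(1,6,6) ≡ 0 (mod 7); P is on the curve.

Evaluate F(1, 6, 6) term-by-term (mod 7).
  -2*X**3 ↦ -2·1·1·1 = -2
  -3*X**2*Z ↦ -3·1·1·6 = -18
  X*Y**2 ↦ 1·1·36·1 = 36
  X*Y*Z ↦ 1·1·6·6 = 36
  -2*X*Z**2 ↦ -2·1·1·36 = -72
  -2*Y**3 ↦ -2·1·216·1 = -432
  -2*Y**2*Z ↦ -2·1·36·6 = -432
  -3*Y*Z**2 ↦ -3·1·6·36 = -648
  Z**3 ↦ 1·1·1·216 = 216
Sum: F(1, 6, 6) = (-2) + (-18) + (36) + (36) + (-72) + (-432) + (-432) + (-648) + (216) = -1316.
Reducing mod 7: -1316 ≡ 0 (mod 7).
Since F(a, b, c) ≡ 0 (mod 7), P lies on the curve.


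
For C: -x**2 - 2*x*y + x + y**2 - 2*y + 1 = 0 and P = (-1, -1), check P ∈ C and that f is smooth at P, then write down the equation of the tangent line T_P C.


Tangent line at P: 5*x - 2*y + 3 = 0.

Step 1: f(-1, -1) = 0, so P lies on C.
Step 2: partial derivatives
  f_x(x, y) = -2*x - 2*y + 1, f_y(x, y) = -2*x + 2*y - 2.
  f_x(P) = 5, f_y(P) = -2 (gradient nonzero, so P is smooth).
Step 3: tangent line at P: 5·(x − -1) + -2·(y − -1) = 0.
Expanding: 5*x - 2*y + 3 = 0.


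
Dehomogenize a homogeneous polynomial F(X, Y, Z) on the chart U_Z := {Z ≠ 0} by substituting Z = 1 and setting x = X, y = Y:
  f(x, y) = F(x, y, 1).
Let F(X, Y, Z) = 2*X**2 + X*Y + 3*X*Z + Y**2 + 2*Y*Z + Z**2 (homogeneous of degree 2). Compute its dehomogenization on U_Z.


f(x, y) = 2*x**2 + x*y + 3*x + y**2 + 2*y + 1

On U_Z we set Z = 1. Each monomial c·X^i·Y^j·Z^k in F becomes c·x^i·y^j·1^k = c·x^i·y^j.
Substituting Z = 1: F(X, Y, 1) = 2*x**2 + x*y + 3*x + y**2 + 2*y + 1.
Note: deg(f) ≤ deg(F) = 2; strict inequality happens when F is divisible by Z (lost terms).


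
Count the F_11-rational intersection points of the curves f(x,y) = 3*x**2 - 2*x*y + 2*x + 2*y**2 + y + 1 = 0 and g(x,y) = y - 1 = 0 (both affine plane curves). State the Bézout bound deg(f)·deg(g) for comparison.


Common zeros: ∅; count = 0; Bézout bound = 2.

deg(f) = 2, deg(g) = 1, so Bézout bound = 2.
Scan x ∈ F_11. For each x, list the y ∈ F_11 with f(x, y) ≡ 0 and those with g(x, y) ≡ 0 (mod 11); the common zeros in that column are the intersection.
  x = 0: f ≡ 0 at y ∈ {2, 3}; g ≡ 0 at y ∈ {1}; common: ∅.
  x = 1: f ≡ 0 at y ∈ ∅; g ≡ 0 at y ∈ {1}; common: ∅.
  x = 2: f ≡ 0 at y ∈ {8, 10}; g ≡ 0 at y ∈ {1}; common: ∅.
  x = 3: f ≡ 0 at y ∈ ∅; g ≡ 0 at y ∈ {1}; common: ∅.
  x = 4: f ≡ 0 at y ∈ {10}; g ≡ 0 at y ∈ {1}; common: ∅.
  x = 5: f ≡ 0 at y ∈ {3, 7}; g ≡ 0 at y ∈ {1}; common: ∅.
  x = 6: f ≡ 0 at y ∈ {0}; g ≡ 0 at y ∈ {1}; common: ∅.
  x = 7: f ≡ 0 at y ∈ ∅; g ≡ 0 at y ∈ {1}; common: ∅.
  x = 8: f ≡ 0 at y ∈ {0, 2}; g ≡ 0 at y ∈ {1}; common: ∅.
  x = 9: f ≡ 0 at y ∈ ∅; g ≡ 0 at y ∈ {1}; common: ∅.
  x = 10: f ≡ 0 at y ∈ {7, 8}; g ≡ 0 at y ∈ {1}; common: ∅.
Collecting: common zeros = ∅, so the count is 0.
Comparison with the Bézout bound: 0 ≤ 2 = deg(f)·deg(g), as expected for curves with no common component (the affine F_11-count falls short of the bound because intersections may lie at infinity, over extension fields, or carry multiplicity).


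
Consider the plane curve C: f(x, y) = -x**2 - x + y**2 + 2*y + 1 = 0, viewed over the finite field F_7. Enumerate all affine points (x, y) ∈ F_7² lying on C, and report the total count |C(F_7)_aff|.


Affine F_7-points: {(0, 6), (1, 2), (1, 3), (5, 2), (5, 3), (6, 6)}; count = 6.

For each of the 49 pairs (x, y) ∈ F_7², evaluate f(x, y) mod 7. Record the zeros.
  x = 0: [0↦1, 1↦4, 2↦2, 3↦2, 4↦4, 5↦1, 6↦0]  zeros at y ∈ {6}
  x = 1: [0↦6, 1↦2, 2↦0, 3↦0, 4↦2, 5↦6, 6↦5]  zeros at y ∈ {2, 3}
  x = 2: [0↦2, 1↦5, 2↦3, 3↦3, 4↦5, 5↦2, 6↦1]  zeros at y ∈ ∅
  x = 3: [0↦3, 1↦6, 2↦4, 3↦4, 4↦6, 5↦3, 6↦2]  zeros at y ∈ ∅
  x = 4: [0↦2, 1↦5, 2↦3, 3↦3, 4↦5, 5↦2, 6↦1]  zeros at y ∈ ∅
  x = 5: [0↦6, 1↦2, 2↦0, 3↦0, 4↦2, 5↦6, 6↦5]  zeros at y ∈ {2, 3}
  x = 6: [0↦1, 1↦4, 2↦2, 3↦2, 4↦4, 5↦1, 6↦0]  zeros at y ∈ {6}
Collecting zeros: affine points = {(0, 6), (1, 2), (1, 3), (5, 2), (5, 3), (6, 6)}.
Total count |C(F_7)_aff| = 6.


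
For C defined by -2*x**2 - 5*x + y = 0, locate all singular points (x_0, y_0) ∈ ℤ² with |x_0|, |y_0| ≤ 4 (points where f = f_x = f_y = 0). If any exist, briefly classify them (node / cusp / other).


No singular points in the scanned grid; C is smooth there.

Compute partial derivatives:
  f_x = -4*x - 5.
  f_y = 1.
f_y = 1 is a nonzero constant, so f_y never vanishes: no point (x, y) can satisfy f = f_x = f_y = 0. In particular no (x, y) ∈ {−4, ..., 4}² is singular; the curve is smooth.


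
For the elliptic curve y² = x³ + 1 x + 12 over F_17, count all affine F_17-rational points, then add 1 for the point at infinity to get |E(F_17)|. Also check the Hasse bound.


Affine points = {(3, 5), (3, 12), (6, 8), (6, 9), (9, 6), (9, 11), (10, 6), (10, 11), (12, 1), (12, 16), (14, 4), (14, 13), (15, 6), (15, 11)}; affine count = 14; |E(F_17)| = 15.

Discriminant check: Δ ∝ 4a³ + 27b² = 4·1³ + 27·12² = 4·1 + 27·144 ≡ 16 (mod 17). Nonzero ⇒ E is nonsingular.
For each x ∈ F_17, compute rhs = x³ + 1·x + 12 mod 17, then count y ∈ F_17 with y² ≡ rhs.
  x = 0: rhs = 12, matching y values: none (0 points).
  x = 1: rhs = 14, matching y values: none (0 points).
  x = 2: rhs = 5, matching y values: none (0 points).
  x = 3: rhs = 8, matching y values: 5, 12 (2 points).
  x = 4: rhs = 12, matching y values: none (0 points).
  x = 5: rhs = 6, matching y values: none (0 points).
  x = 6: rhs = 13, matching y values: 8, 9 (2 points).
  x = 7: rhs = 5, matching y values: none (0 points).
  x = 8: rhs = 5, matching y values: none (0 points).
  x = 9: rhs = 2, matching y values: 6, 11 (2 points).
  x = 10: rhs = 2, matching y values: 6, 11 (2 points).
  x = 11: rhs = 11, matching y values: none (0 points).
  x = 12: rhs = 1, matching y values: 1, 16 (2 points).
  x = 13: rhs = 12, matching y values: none (0 points).
  x = 14: rhs = 16, matching y values: 4, 13 (2 points).
  x = 15: rhs = 2, matching y values: 6, 11 (2 points).
  x = 16: rhs = 10, matching y values: none (0 points).
Total affine count: 14.
Full point count |E(F_17)| = 14 + 1 = 15.
Hasse bound: |15 − (17+1)| = |-3| = 3 ≤ 2√17 ≈ 8.2462 ✓.


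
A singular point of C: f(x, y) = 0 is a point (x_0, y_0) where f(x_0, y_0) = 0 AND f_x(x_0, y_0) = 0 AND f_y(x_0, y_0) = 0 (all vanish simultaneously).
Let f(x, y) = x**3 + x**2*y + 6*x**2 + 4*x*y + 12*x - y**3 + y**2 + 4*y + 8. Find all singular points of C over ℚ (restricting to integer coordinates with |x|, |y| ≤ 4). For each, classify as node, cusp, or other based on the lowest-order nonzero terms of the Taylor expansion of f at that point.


Singular points: {(-2, 0)}; classification: cusp.

Compute partial derivatives:
  f_x = 3*x**2 + 2*x*y + 12*x + 4*y + 12.
  f_y = x**2 + 4*x - 3*y**2 + 2*y + 4.
Scan x_0 ∈ {−4, ..., 4}. For each x_0, f_y(x_0, y) is a polynomial in y; find its integer roots y ∈ {−4, ..., 4}, then test f_x and f at those candidates.
  x = -4: f_y(-4, y) = -3*y**2 + 2*y + 4; no integer root y with |y| ≤ 4.
  x = -3: f_y(-3, y) = -3*y**2 + 2*y + 1; vanishes at y ∈ {1}. (-3, 1): f_x = 1 ≠ 0.
  x = -2: f_y(-2, y) = -3*y**2 + 2*y; vanishes at y ∈ {0}. (-2, 0): f_x = 0, f = 0 — SINGULAR.
  x = -1: f_y(-1, y) = -3*y**2 + 2*y + 1; vanishes at y ∈ {1}. (-1, 1): f_x = 5 ≠ 0.
  x = 0: f_y(0, y) = -3*y**2 + 2*y + 4; no integer root y with |y| ≤ 4.
  x = 1: f_y(1, y) = -3*y**2 + 2*y + 9; no integer root y with |y| ≤ 4.
  x = 2: f_y(2, y) = -3*y**2 + 2*y + 16; vanishes at y ∈ {-2}. (2, -2): f_x = 32 ≠ 0.
  x = 3: f_y(3, y) = -3*y**2 + 2*y + 25; no integer root y with |y| ≤ 4.
  x = 4: f_y(4, y) = -3*y**2 + 2*y + 36; no integer root y with |y| ≤ 4.
Only singular point on the grid: (-2, 0).
Classify: substitute x = -2 + u, y = 0 + v and expand: f = u**3 + u**2*v - v**3 + v**2.
No constant or linear terms (consistent with a singular point). Quadratic part: v**2. Cubic part: u**3 + u**2*v - v**3.
The quadratic part v**2 is a perfect square, so there is a single (double) tangent line v = 0, i.e. y = 0. Restricting the cubic part to that line (v = 0) leaves u**3 ≠ 0, so f is not divisible by v and the branch is v² ≈ -u**3 to lowest order — this is a cusp.
Classification: cusp.


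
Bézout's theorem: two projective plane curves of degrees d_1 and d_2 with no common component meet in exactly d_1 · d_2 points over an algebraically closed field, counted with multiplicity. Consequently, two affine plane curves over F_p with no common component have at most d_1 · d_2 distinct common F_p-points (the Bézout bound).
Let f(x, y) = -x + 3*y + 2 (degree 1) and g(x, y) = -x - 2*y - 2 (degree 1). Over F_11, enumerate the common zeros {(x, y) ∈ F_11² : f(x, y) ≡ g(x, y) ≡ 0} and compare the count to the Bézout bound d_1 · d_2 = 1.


Common zeros: {(4, 8)}; count = 1; Bézout bound = 1.

deg(f) = 1, deg(g) = 1, so Bézout bound = 1.
Scan x ∈ F_11. For each x, list the y ∈ F_11 with f(x, y) ≡ 0 and those with g(x, y) ≡ 0 (mod 11); the common zeros in that column are the intersection.
  x = 0: f ≡ 0 at y ∈ {3}; g ≡ 0 at y ∈ {10}; common: ∅.
  x = 1: f ≡ 0 at y ∈ {7}; g ≡ 0 at y ∈ {4}; common: ∅.
  x = 2: f ≡ 0 at y ∈ {0}; g ≡ 0 at y ∈ {9}; common: ∅.
  x = 3: f ≡ 0 at y ∈ {4}; g ≡ 0 at y ∈ {3}; common: ∅.
  x = 4: f ≡ 0 at y ∈ {8}; g ≡ 0 at y ∈ {8}; common: {8}.
  x = 5: f ≡ 0 at y ∈ {1}; g ≡ 0 at y ∈ {2}; common: ∅.
  x = 6: f ≡ 0 at y ∈ {5}; g ≡ 0 at y ∈ {7}; common: ∅.
  x = 7: f ≡ 0 at y ∈ {9}; g ≡ 0 at y ∈ {1}; common: ∅.
  x = 8: f ≡ 0 at y ∈ {2}; g ≡ 0 at y ∈ {6}; common: ∅.
  x = 9: f ≡ 0 at y ∈ {6}; g ≡ 0 at y ∈ {0}; common: ∅.
  x = 10: f ≡ 0 at y ∈ {10}; g ≡ 0 at y ∈ {5}; common: ∅.
Collecting: common zeros = {(4, 8)}, so the count is 1.
Comparison with the Bézout bound: 1 ≤ 1 = deg(f)·deg(g), as expected for curves with no common component (the bound is attained).


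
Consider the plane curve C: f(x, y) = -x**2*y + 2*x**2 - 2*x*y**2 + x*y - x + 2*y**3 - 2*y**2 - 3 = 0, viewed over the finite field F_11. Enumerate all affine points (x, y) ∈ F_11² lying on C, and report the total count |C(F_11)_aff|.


Affine F_11-points: {(0, 3), (1, 6), (2, 8), (2, 9), (3, 1), (3, 7), (4, 4), (5, 7), (6, 3), (6, 5), (6, 10), (7, 0), (7, 2), (7, 6), (8, 5), (9, 4), (9, 8), (9, 9), (10, 0), (10, 1), (10, 10)}; count = 21.

For each of the 121 pairs (x, y) ∈ F_11², evaluate f(x, y) mod 11. Record the zeros.
  x = 0: [0↦8, 1↦8, 2↦5, 3↦0, 4↦5, 5↦10, 6↦5, 7↦2, 8↦2, 9↦6, 10↦4]  zeros at y ∈ {3}
  x = 1: [0↦9, 1↦7, 2↦9, 3↦5, 4↦7, 5↦5, 6↦0, 7↦4, 8↦7, 9↦10, 10↦3]  zeros at y ∈ {6}
  x = 2: [0↦3, 1↦8, 2↦2, 3↦8, 4↦5, 5↦5, 6↦9, 7↦7, 8↦0, 9↦0, 10↦8]  zeros at y ∈ {8, 9}
  x = 3: [0↦1, 1↦0, 2↦6, 3↦9, 4↦10, 5↦10, 6↦10, 7↦0, 8↦3, 9↦9, 10↦8]  zeros at y ∈ {1, 7}
  x = 4: [0↦3, 1↦5, 2↦10, 3↦8, 4↦0, 5↦9, 6↦3, 7↦5, 8↦5, 9↦4, 10↦3]  zeros at y ∈ {4}
  x = 5: [0↦9, 1↦1, 2↦3, 3↦5, 4↦8, 5↦2, 6↦10, 7↦0, 8↦6, 9↦7, 10↦4]  zeros at y ∈ {7}
  x = 6: [0↦8, 1↦10, 2↦7, 3↦0, 4↦1, 5↦0, 6↦9, 7↦7, 8↦6, 9↦7, 10↦0]  zeros at y ∈ {3, 5, 10}
  x = 7: [0↦0, 1↦10, 2↦0, 3↦4, 4↦1, 5↦3, 6↦0, 7↦4, 8↦5, 9↦4, 10↦2]  zeros at y ∈ {0, 2, 6}
  x = 8: [0↦7, 1↦1, 2↦4, 3↦6, 4↦8, 5↦0, 6↦5, 7↦2, 8↦3, 9↦9, 10↦10]  zeros at y ∈ {5}
  x = 9: [0↦7, 1↦5, 2↦8, 3↦6, 4↦0, 5↦2, 6↦2, 7↦1, 8↦0, 9↦0, 10↦2]  zeros at y ∈ {4, 8, 9}
  x = 10: [0↦0, 1↦0, 2↦1, 3↦4, 4↦10, 5↦9, 6↦2, 7↦1, 8↦7, 9↦10, 10↦0]  zeros at y ∈ {0, 1, 10}
Collecting zeros: affine points = {(0, 3), (1, 6), (2, 8), (2, 9), (3, 1), (3, 7), (4, 4), (5, 7), (6, 3), (6, 5), (6, 10), (7, 0), (7, 2), (7, 6), (8, 5), (9, 4), (9, 8), (9, 9), (10, 0), (10, 1), (10, 10)}.
Total count |C(F_11)_aff| = 21.


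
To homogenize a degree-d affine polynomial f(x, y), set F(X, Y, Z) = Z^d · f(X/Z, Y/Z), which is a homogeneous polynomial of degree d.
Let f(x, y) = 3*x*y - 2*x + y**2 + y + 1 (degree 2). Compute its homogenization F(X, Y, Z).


F(X, Y, Z) = 3*X*Y - 2*X*Z + Y**2 + Y*Z + Z**2

deg(f) = 2.
Substitute x = X/Z, y = Y/Z into f, then multiply by Z^2.
  monomial 3·x^1·y^1 ↦ 3·X^1·Y^1·Z^0.
  monomial -2·x^1·y^0 ↦ -2·X^1·Y^0·Z^1.
  monomial 1·x^0·y^2 ↦ 1·X^0·Y^2·Z^0.
  monomial 1·x^0·y^1 ↦ 1·X^0·Y^1·Z^1.
  monomial 1·x^0·y^0 ↦ 1·X^0·Y^0·Z^2.
Collecting: F(X, Y, Z) = 3*X*Y - 2*X*Z + Y**2 + Y*Z + Z**2.


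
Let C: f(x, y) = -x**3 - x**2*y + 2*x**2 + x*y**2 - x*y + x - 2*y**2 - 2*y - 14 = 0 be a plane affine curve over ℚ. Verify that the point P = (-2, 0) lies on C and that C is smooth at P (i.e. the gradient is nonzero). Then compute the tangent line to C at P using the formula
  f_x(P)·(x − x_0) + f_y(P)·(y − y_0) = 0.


Tangent line at P: -19*x - 4*y - 38 = 0.

Step 1: f(-2, 0) = 0, so P lies on C.
Step 2: partial derivatives
  f_x(x, y) = -3*x**2 - 2*x*y + 4*x + y**2 - y + 1, f_y(x, y) = -x**2 + 2*x*y - x - 4*y - 2.
  f_x(P) = -19, f_y(P) = -4 (gradient nonzero, so P is smooth).
Step 3: tangent line at P: -19·(x − -2) + -4·(y − 0) = 0.
Expanding: -19*x - 4*y - 38 = 0.


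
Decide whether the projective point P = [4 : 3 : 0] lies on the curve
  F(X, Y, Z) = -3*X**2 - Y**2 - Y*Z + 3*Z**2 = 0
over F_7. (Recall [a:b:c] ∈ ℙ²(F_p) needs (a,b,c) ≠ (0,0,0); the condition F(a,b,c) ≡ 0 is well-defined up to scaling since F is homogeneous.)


F(4,3,0) ≡ 6 (mod 7); P is NOT on the curve.

Evaluate F(4, 3, 0) term-by-term (mod 7).
  -3*X**2 ↦ -3·16·1·1 = -48
  -Y**2 ↦ -1·1·9·1 = -9
  -Y*Z ↦ -1·1·3·0 = 0
  3*Z**2 ↦ 3·1·1·0 = 0
Sum: F(4, 3, 0) = (-48) + (-9) + (0) + (0) = -57.
Reducing mod 7: -57 ≡ 6 (mod 7).
Since F(a, b, c) ≡ 6 ≠ 0 (mod 7), P does NOT lie on the curve.


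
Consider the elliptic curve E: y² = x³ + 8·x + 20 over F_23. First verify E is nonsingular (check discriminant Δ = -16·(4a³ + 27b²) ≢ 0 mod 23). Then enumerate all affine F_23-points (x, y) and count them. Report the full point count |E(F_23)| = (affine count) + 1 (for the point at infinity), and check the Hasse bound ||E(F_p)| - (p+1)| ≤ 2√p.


Affine points = {(1, 11), (1, 12), (3, 5), (3, 18), (4, 1), (4, 22), (5, 1), (5, 22), (6, 10), (6, 13), (9, 4), (9, 19), (11, 6), (11, 17), (12, 2), (12, 21), (14, 1), (14, 22), (16, 9), (16, 14), (17, 3), (17, 20), (18, 4), (18, 19), (19, 4), (19, 19)}; affine count = 26; |E(F_23)| = 27.

Discriminant check: Δ ∝ 4a³ + 27b² = 4·8³ + 27·20² = 4·512 + 27·400 ≡ 14 (mod 23). Nonzero ⇒ E is nonsingular.
For each x ∈ F_23, compute rhs = x³ + 8·x + 20 mod 23, then count y ∈ F_23 with y² ≡ rhs.
  x = 0: rhs = 20, matching y values: none (0 points).
  x = 1: rhs = 6, matching y values: 11, 12 (2 points).
  x = 2: rhs = 21, matching y values: none (0 points).
  x = 3: rhs = 2, matching y values: 5, 18 (2 points).
  x = 4: rhs = 1, matching y values: 1, 22 (2 points).
  x = 5: rhs = 1, matching y values: 1, 22 (2 points).
  x = 6: rhs = 8, matching y values: 10, 13 (2 points).
  x = 7: rhs = 5, matching y values: none (0 points).
  x = 8: rhs = 21, matching y values: none (0 points).
  x = 9: rhs = 16, matching y values: 4, 19 (2 points).
  x = 10: rhs = 19, matching y values: none (0 points).
  x = 11: rhs = 13, matching y values: 6, 17 (2 points).
  x = 12: rhs = 4, matching y values: 2, 21 (2 points).
  x = 13: rhs = 21, matching y values: none (0 points).
  x = 14: rhs = 1, matching y values: 1, 22 (2 points).
  x = 15: rhs = 19, matching y values: none (0 points).
  x = 16: rhs = 12, matching y values: 9, 14 (2 points).
  x = 17: rhs = 9, matching y values: 3, 20 (2 points).
  x = 18: rhs = 16, matching y values: 4, 19 (2 points).
  x = 19: rhs = 16, matching y values: 4, 19 (2 points).
  x = 20: rhs = 15, matching y values: none (0 points).
  x = 21: rhs = 19, matching y values: none (0 points).
  x = 22: rhs = 11, matching y values: none (0 points).
Total affine count: 26.
Full point count |E(F_23)| = 26 + 1 = 27.
Hasse bound: |27 − (23+1)| = |3| = 3 ≤ 2√23 ≈ 9.5917 ✓.


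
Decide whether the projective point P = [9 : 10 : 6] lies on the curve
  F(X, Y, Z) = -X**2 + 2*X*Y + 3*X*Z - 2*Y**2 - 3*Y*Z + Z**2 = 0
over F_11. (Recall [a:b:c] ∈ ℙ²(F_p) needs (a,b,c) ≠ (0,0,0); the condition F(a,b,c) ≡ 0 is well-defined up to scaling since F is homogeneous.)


F(9,10,6) ≡ 5 (mod 11); P is NOT on the curve.

Evaluate F(9, 10, 6) term-by-term (mod 11).
  -X**2 ↦ -1·81·1·1 = -81
  2*X*Y ↦ 2·9·10·1 = 180
  3*X*Z ↦ 3·9·1·6 = 162
  -2*Y**2 ↦ -2·1·100·1 = -200
  -3*Y*Z ↦ -3·1·10·6 = -180
  Z**2 ↦ 1·1·1·36 = 36
Sum: F(9, 10, 6) = (-81) + (180) + (162) + (-200) + (-180) + (36) = -83.
Reducing mod 11: -83 ≡ 5 (mod 11).
Since F(a, b, c) ≡ 5 ≠ 0 (mod 11), P does NOT lie on the curve.
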